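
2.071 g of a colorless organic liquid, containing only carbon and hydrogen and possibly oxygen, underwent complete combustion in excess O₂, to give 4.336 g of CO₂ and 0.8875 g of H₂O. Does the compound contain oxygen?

mol C = 4.336 g CO₂ ÷ 44.009 g/mol = 0.098525 mol
mol H = 2 × 0.8875 g H₂O ÷ 18.015 g/mol = 0.098529 mol
C and H account for only 1.2827 g of the 2.071 g sample; the remaining 0.78830 g must be oxygen.

yes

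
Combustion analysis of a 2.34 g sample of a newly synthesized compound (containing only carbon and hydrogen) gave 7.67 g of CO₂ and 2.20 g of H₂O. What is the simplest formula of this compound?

mol C = 7.67 g CO₂ ÷ 44.009 g/mol = 0.1743 mol
mol H = 2 × 2.20 g H₂O ÷ 18.015 g/mol = 0.2442 mol
Divide by the smallest (0.1743 mol): C 1.000, H 1.401
Multiplying each by 5 gives whole numbers: C 5.00, H 7.01

C5H7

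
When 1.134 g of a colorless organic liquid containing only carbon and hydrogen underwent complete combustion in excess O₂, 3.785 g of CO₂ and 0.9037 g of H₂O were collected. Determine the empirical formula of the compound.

mol C = 3.785 g CO₂ ÷ 44.009 g/mol = 0.086005 mol
mol H = 2 × 0.9037 g H₂O ÷ 18.015 g/mol = 0.10033 mol
Divide by the smallest (0.086005 mol): C 1.000, H 1.167
Multiplying each by 6 gives whole numbers: C 6.00, H 7.00

C6H7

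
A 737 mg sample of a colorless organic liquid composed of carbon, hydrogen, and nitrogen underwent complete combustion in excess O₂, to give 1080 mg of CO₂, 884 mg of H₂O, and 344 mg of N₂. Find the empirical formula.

CH4N

mol C = 1.08 g CO₂ ÷ 44.009 g/mol = 0.02454 mol
mol H = 2 × 0.884 g H₂O ÷ 18.015 g/mol = 0.09814 mol
mol N = 2 × 0.344 g N₂ ÷ 28.014 g/mol = 0.02456 mol
Divide by the smallest (0.02454 mol): C 1.000, H 3.999, N 1.001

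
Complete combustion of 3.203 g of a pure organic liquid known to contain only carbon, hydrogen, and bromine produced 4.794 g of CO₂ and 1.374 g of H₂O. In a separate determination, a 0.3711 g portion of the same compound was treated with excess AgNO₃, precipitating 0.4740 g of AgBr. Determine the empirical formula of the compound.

C5H7Br

mol C = 4.794 g CO₂ ÷ 44.009 g/mol = 0.10893 mol
mol H = 2 × 1.374 g H₂O ÷ 18.015 g/mol = 0.15254 mol
From the AgBr data: mol Br per gram of compound = (0.4740 ÷ 187.772) ÷ 0.3711 = 0.0068023 mol/g, so in the 3.203 g combustion sample mol Br = 0.021788 mol
Divide by the smallest (0.021788 mol): C 5.000, H 7.001, Br 1.000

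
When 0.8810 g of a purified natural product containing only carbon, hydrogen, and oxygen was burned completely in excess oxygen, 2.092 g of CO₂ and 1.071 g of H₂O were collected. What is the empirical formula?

C4H10O

mol C = 2.092 g CO₂ ÷ 44.009 g/mol = 0.047536 mol
mol H = 2 × 1.071 g H₂O ÷ 18.015 g/mol = 0.11890 mol
mass O = 0.8810 − (0.57095 + 0.11985) = 0.19020 g → mol O = 0.19020 ÷ 15.999 = 0.011888 mol
Divide by the smallest (0.011888 mol): C 3.999, H 10.002, O 1.000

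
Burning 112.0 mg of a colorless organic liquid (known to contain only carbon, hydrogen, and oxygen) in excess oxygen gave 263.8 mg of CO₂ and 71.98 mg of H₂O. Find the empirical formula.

C3H4O

mol C = 0.2638 g CO₂ ÷ 44.009 g/mol = 0.0059942 mol
mol H = 2 × 0.07198 g H₂O ÷ 18.015 g/mol = 0.0079911 mol
mass O = 0.1120 − (0.071997 + 0.0080550) = 0.031948 g → mol O = 0.031948 ÷ 15.999 = 0.0019969 mol
Divide by the smallest (0.0019969 mol): C 3.002, H 4.002, O 1.000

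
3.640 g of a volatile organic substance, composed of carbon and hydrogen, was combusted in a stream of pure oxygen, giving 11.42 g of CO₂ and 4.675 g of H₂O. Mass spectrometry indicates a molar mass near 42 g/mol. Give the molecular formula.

mol C = 11.42 g CO₂ ÷ 44.009 g/mol = 0.25949 mol
mol H = 2 × 4.675 g H₂O ÷ 18.015 g/mol = 0.51901 mol
Divide by the smallest (0.25949 mol): C 1.000, H 2.000
Empirical formula: CH2
Empirical-formula mass = 14.03 g/mol; 42 ÷ 14.03 ≈ 3, so the molecular formula is C3H6.

C3H6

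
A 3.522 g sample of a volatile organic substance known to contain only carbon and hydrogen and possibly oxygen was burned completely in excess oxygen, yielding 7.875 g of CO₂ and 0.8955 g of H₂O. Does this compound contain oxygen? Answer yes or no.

mol C = 7.875 g CO₂ ÷ 44.009 g/mol = 0.17894 mol
mol H = 2 × 0.8955 g H₂O ÷ 18.015 g/mol = 0.099417 mol
C and H account for only 2.2495 g of the 3.522 g sample; the remaining 1.2725 g must be oxygen.

yes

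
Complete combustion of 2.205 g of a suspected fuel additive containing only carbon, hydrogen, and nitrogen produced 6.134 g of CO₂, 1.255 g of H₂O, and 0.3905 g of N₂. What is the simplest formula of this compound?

mol C = 6.134 g CO₂ ÷ 44.009 g/mol = 0.13938 mol
mol H = 2 × 1.255 g H₂O ÷ 18.015 g/mol = 0.13933 mol
mol N = 2 × 0.3905 g N₂ ÷ 28.014 g/mol = 0.027879 mol
Divide by the smallest (0.027879 mol): C 4.999, H 4.998, N 1.000

C5H5N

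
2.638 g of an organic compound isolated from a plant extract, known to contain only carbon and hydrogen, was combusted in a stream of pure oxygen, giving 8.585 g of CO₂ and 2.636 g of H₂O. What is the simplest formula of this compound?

mol C = 8.585 g CO₂ ÷ 44.009 g/mol = 0.19507 mol
mol H = 2 × 2.636 g H₂O ÷ 18.015 g/mol = 0.29265 mol
Divide by the smallest (0.19507 mol): C 1.000, H 1.500
Multiplying each by 2 gives whole numbers: C 2.00, H 3.00

C2H3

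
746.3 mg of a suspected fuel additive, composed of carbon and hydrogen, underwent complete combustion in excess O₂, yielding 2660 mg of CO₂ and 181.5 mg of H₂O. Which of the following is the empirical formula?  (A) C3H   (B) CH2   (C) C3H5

(A) C3H

mol C = 2.660 g CO₂ ÷ 44.009 g/mol = 0.060442 mol
mol H = 2 × 0.1815 g H₂O ÷ 18.015 g/mol = 0.020150 mol
Divide by the smallest (0.020150 mol): C 3.000, H 1.000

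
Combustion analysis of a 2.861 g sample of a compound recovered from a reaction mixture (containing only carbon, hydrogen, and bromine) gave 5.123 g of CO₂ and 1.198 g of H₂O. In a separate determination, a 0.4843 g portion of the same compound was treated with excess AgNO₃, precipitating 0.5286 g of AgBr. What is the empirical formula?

mol C = 5.123 g CO₂ ÷ 44.009 g/mol = 0.11641 mol
mol H = 2 × 1.198 g H₂O ÷ 18.015 g/mol = 0.13300 mol
From the AgBr data: mol Br per gram of compound = (0.5286 ÷ 187.772) ÷ 0.4843 = 0.0058128 mol/g, so in the 2.861 g combustion sample mol Br = 0.016630 mol
Divide by the smallest (0.016630 mol): C 7.000, H 7.997, Br 1.000

C7H8Br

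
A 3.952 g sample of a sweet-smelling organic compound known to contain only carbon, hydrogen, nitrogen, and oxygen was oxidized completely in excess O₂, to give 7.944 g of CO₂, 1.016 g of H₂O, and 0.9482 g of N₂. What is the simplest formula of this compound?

mol C = 7.944 g CO₂ ÷ 44.009 g/mol = 0.18051 mol
mol H = 2 × 1.016 g H₂O ÷ 18.015 g/mol = 0.11279 mol
mol N = 2 × 0.9482 g N₂ ÷ 28.014 g/mol = 0.067695 mol
mass O = 3.952 − (2.1681 + 0.11370 + 0.94820) = 0.72201 g → mol O = 0.72201 ÷ 15.999 = 0.045129 mol
Divide by the smallest (0.045129 mol): C 4.000, H 2.499, N 1.500, O 1.000
Multiplying each by 2 gives whole numbers: C 8.00, H 5.00, N 3.00, O 2.00

C8H5N3O2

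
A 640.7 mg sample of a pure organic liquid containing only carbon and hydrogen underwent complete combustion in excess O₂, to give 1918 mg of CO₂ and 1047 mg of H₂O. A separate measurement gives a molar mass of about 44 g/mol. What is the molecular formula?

mol C = 1.918 g CO₂ ÷ 44.009 g/mol = 0.043582 mol
mol H = 2 × 1.047 g H₂O ÷ 18.015 g/mol = 0.11624 mol
Divide by the smallest (0.043582 mol): C 1.000, H 2.667
Multiplying each by 3 gives whole numbers: C 3.00, H 8.00
Empirical formula: C3H8
Empirical-formula mass = 44.10 g/mol; 44 ÷ 44.10 ≈ 1, so the molecular formula is C3H8.

C3H8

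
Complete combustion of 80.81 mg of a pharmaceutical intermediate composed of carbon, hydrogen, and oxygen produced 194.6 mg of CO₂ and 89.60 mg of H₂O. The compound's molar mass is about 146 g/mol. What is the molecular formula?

C8H18O2

mol C = 0.1946 g CO₂ ÷ 44.009 g/mol = 0.0044218 mol
mol H = 2 × 0.08960 g H₂O ÷ 18.015 g/mol = 0.0099473 mol
mass O = 0.08081 − (0.053111 + 0.010027) = 0.017673 g → mol O = 0.017673 ÷ 15.999 = 0.0011046 mol
Divide by the smallest (0.0011046 mol): C 4.003, H 9.005, O 1.000
Empirical formula: C4H9O
Empirical-formula mass = 73.11 g/mol; 146 ÷ 73.11 ≈ 2, so the molecular formula is C8H18O2.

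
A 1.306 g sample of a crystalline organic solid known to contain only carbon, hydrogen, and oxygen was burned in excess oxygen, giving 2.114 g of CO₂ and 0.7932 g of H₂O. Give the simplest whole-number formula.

C6H11O5

mol C = 2.114 g CO₂ ÷ 44.009 g/mol = 0.048036 mol
mol H = 2 × 0.7932 g H₂O ÷ 18.015 g/mol = 0.088060 mol
mass O = 1.306 − (0.57696 + 0.088764) = 0.64028 g → mol O = 0.64028 ÷ 15.999 = 0.040020 mol
Divide by the smallest (0.040020 mol): C 1.200, H 2.200, O 1.000
Multiplying each by 5 gives whole numbers: C 6.00, H 11.00, O 5.00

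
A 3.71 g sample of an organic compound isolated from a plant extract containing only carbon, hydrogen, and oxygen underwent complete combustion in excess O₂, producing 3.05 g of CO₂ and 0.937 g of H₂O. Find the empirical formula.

C2H3O5

mol C = 3.05 g CO₂ ÷ 44.009 g/mol = 0.06930 mol
mol H = 2 × 0.937 g H₂O ÷ 18.015 g/mol = 0.1040 mol
mass O = 3.71 − (0.8324 + 0.1049) = 2.773 g → mol O = 2.773 ÷ 15.999 = 0.1733 mol
Divide by the smallest (0.06930 mol): C 1.000, H 1.501, O 2.501
Multiplying each by 2 gives whole numbers: C 2.00, H 3.00, O 5.00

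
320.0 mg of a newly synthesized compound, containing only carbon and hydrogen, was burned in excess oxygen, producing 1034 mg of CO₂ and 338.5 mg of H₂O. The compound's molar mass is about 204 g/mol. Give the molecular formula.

mol C = 1.034 g CO₂ ÷ 44.009 g/mol = 0.023495 mol
mol H = 2 × 0.3385 g H₂O ÷ 18.015 g/mol = 0.037580 mol
Divide by the smallest (0.023495 mol): C 1.000, H 1.599
Multiplying each by 5 gives whole numbers: C 5.00, H 8.00
Empirical formula: C5H8
Empirical-formula mass = 68.12 g/mol; 204 ÷ 68.12 ≈ 3, so the molecular formula is C15H24.

C15H24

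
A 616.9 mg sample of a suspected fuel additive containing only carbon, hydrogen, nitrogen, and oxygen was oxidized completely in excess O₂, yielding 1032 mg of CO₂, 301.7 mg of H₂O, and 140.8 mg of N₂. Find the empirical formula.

C7H10N3O3

mol C = 1.032 g CO₂ ÷ 44.009 g/mol = 0.023450 mol
mol H = 2 × 0.3017 g H₂O ÷ 18.015 g/mol = 0.033494 mol
mol N = 2 × 0.1408 g N₂ ÷ 28.014 g/mol = 0.010052 mol
mass O = 0.6169 − (0.28165 + 0.033762 + 0.14080) = 0.16068 g → mol O = 0.16068 ÷ 15.999 = 0.010043 mol
Divide by the smallest (0.010043 mol): C 2.335, H 3.335, N 1.001, O 1.000
Multiplying each by 3 gives whole numbers: C 7.00, H 10.00, N 3.00, O 3.00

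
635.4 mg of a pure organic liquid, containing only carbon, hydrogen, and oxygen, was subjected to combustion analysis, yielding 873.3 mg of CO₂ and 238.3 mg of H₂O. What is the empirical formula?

C6H8O7

mol C = 0.8733 g CO₂ ÷ 44.009 g/mol = 0.019844 mol
mol H = 2 × 0.2383 g H₂O ÷ 18.015 g/mol = 0.026456 mol
mass O = 0.6354 − (0.23834 + 0.026667) = 0.37039 g → mol O = 0.37039 ÷ 15.999 = 0.023151 mol
Divide by the smallest (0.019844 mol): C 1.000, H 1.333, O 1.167
Multiplying each by 6 gives whole numbers: C 6.00, H 8.00, O 7.00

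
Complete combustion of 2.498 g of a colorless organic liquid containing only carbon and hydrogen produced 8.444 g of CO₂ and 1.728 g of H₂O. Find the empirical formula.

CH

mol C = 8.444 g CO₂ ÷ 44.009 g/mol = 0.19187 mol
mol H = 2 × 1.728 g H₂O ÷ 18.015 g/mol = 0.19184 mol
Divide by the smallest (0.19184 mol): C 1.000, H 1.000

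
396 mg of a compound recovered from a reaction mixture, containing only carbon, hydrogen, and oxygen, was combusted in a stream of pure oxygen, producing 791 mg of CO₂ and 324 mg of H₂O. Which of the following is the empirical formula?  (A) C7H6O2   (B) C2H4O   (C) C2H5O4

mol C = 0.791 g CO₂ ÷ 44.009 g/mol = 0.01797 mol
mol H = 2 × 0.324 g H₂O ÷ 18.015 g/mol = 0.03597 mol
mass O = 0.396 − (0.2159 + 0.03626) = 0.1439 g → mol O = 0.1439 ÷ 15.999 = 0.008992 mol
Divide by the smallest (0.008992 mol): C 1.999, H 4.000, O 1.000

(B) C2H4O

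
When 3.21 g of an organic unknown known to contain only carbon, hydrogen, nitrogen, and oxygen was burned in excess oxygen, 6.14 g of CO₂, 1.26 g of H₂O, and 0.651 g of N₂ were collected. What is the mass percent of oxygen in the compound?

23.1%

mol C = 6.14 g CO₂ ÷ 44.009 g/mol = 0.1395 mol
mol H = 2 × 1.26 g H₂O ÷ 18.015 g/mol = 0.1399 mol
mol N = 2 × 0.651 g N₂ ÷ 28.014 g/mol = 0.04648 mol
mass O = 3.21 − (1.676 + 0.1410 + 0.6510) = 0.7423 g → mol O = 0.7423 ÷ 15.999 = 0.04639 mol
mass % O = 0.7423 g ÷ 3.21 g × 100%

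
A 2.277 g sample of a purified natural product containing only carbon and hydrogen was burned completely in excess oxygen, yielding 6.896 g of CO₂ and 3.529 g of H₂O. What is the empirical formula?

C2H5

mol C = 6.896 g CO₂ ÷ 44.009 g/mol = 0.15670 mol
mol H = 2 × 3.529 g H₂O ÷ 18.015 g/mol = 0.39178 mol
Divide by the smallest (0.15670 mol): C 1.000, H 2.500
Multiplying each by 2 gives whole numbers: C 2.00, H 5.00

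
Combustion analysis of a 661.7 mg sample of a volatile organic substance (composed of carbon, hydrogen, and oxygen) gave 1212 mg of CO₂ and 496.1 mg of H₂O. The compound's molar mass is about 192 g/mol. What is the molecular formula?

mol C = 1.212 g CO₂ ÷ 44.009 g/mol = 0.027540 mol
mol H = 2 × 0.4961 g H₂O ÷ 18.015 g/mol = 0.055076 mol
mass O = 0.6617 − (0.33078 + 0.055517) = 0.27540 g → mol O = 0.27540 ÷ 15.999 = 0.017214 mol
Divide by the smallest (0.017214 mol): C 1.600, H 3.200, O 1.000
Multiplying each by 5 gives whole numbers: C 8.00, H 16.00, O 5.00
Empirical formula: C8H16O5
Empirical-formula mass = 192.21 g/mol; 192 ÷ 192.21 ≈ 1, so the molecular formula is C8H16O5.

C8H16O5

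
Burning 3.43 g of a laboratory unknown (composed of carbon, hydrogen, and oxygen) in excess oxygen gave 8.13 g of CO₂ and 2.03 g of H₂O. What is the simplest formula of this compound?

mol C = 8.13 g CO₂ ÷ 44.009 g/mol = 0.1847 mol
mol H = 2 × 2.03 g H₂O ÷ 18.015 g/mol = 0.2254 mol
mass O = 3.43 − (2.219 + 0.2272) = 0.9840 g → mol O = 0.9840 ÷ 15.999 = 0.06150 mol
Divide by the smallest (0.06150 mol): C 3.004, H 3.664, O 1.000
Multiplying each by 3 gives whole numbers: C 9.01, H 10.99, O 3.00

C9H11O3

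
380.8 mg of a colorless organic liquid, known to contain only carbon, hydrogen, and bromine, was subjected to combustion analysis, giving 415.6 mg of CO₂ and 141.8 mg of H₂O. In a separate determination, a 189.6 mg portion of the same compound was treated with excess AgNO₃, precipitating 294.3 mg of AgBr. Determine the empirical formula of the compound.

C3H5Br

mol C = 0.4156 g CO₂ ÷ 44.009 g/mol = 0.0094435 mol
mol H = 2 × 0.1418 g H₂O ÷ 18.015 g/mol = 0.015742 mol
From the AgBr data: mol Br per gram of compound = (0.2943 ÷ 187.772) ÷ 0.1896 = 0.0082665 mol/g, so in the 0.3808 g combustion sample mol Br = 0.0031479 mol
Divide by the smallest (0.0031479 mol): C 3.000, H 5.001, Br 1.000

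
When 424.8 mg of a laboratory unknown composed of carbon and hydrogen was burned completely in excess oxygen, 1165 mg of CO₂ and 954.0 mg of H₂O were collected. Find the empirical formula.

CH4

mol C = 1.165 g CO₂ ÷ 44.009 g/mol = 0.026472 mol
mol H = 2 × 0.9540 g H₂O ÷ 18.015 g/mol = 0.10591 mol
Divide by the smallest (0.026472 mol): C 1.000, H 4.001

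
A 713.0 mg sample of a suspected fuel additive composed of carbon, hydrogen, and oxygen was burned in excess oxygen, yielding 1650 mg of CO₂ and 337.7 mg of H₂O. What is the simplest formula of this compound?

mol C = 1.650 g CO₂ ÷ 44.009 g/mol = 0.037492 mol
mol H = 2 × 0.3377 g H₂O ÷ 18.015 g/mol = 0.037491 mol
mass O = 0.7130 − (0.45032 + 0.037791) = 0.22489 g → mol O = 0.22489 ÷ 15.999 = 0.014056 mol
Divide by the smallest (0.014056 mol): C 2.667, H 2.667, O 1.000
Multiplying each by 3 gives whole numbers: C 8.00, H 8.00, O 3.00

C8H8O3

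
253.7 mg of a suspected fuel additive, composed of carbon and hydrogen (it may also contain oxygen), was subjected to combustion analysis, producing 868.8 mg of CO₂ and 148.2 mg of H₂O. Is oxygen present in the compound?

no

mol C = 0.8688 g CO₂ ÷ 44.009 g/mol = 0.019741 mol
mol H = 2 × 0.1482 g H₂O ÷ 18.015 g/mol = 0.016453 mol
C and H together account for 0.25370 g — essentially the entire 0.2537 g sample — so the compound contains no oxygen.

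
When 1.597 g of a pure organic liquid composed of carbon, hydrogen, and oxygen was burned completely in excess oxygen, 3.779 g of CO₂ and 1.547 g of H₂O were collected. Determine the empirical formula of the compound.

mol C = 3.779 g CO₂ ÷ 44.009 g/mol = 0.085869 mol
mol H = 2 × 1.547 g H₂O ÷ 18.015 g/mol = 0.17175 mol
mass O = 1.597 − (1.0314 + 0.17312) = 0.39251 g → mol O = 0.39251 ÷ 15.999 = 0.024533 mol
Divide by the smallest (0.024533 mol): C 3.500, H 7.000, O 1.000
Multiplying each by 2 gives whole numbers: C 7.00, H 14.00, O 2.00

C7H14O2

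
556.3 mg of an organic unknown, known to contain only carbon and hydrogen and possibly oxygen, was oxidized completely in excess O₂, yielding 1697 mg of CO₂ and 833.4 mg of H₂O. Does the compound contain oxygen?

no

mol C = 1.697 g CO₂ ÷ 44.009 g/mol = 0.038560 mol
mol H = 2 × 0.8334 g H₂O ÷ 18.015 g/mol = 0.092523 mol
C and H together account for 0.55641 g — essentially the entire 0.5563 g sample — so the compound contains no oxygen.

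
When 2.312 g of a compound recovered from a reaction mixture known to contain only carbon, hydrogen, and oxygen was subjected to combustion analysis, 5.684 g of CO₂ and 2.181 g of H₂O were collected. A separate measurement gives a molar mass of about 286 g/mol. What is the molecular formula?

mol C = 5.684 g CO₂ ÷ 44.009 g/mol = 0.12916 mol
mol H = 2 × 2.181 g H₂O ÷ 18.015 g/mol = 0.24213 mol
mass O = 2.312 − (1.5513 + 0.24407) = 0.51665 g → mol O = 0.51665 ÷ 15.999 = 0.032292 mol
Divide by the smallest (0.032292 mol): C 4.000, H 7.498, O 1.000
Multiplying each by 2 gives whole numbers: C 8.00, H 15.00, O 2.00
Empirical formula: C8H15O2
Empirical-formula mass = 143.21 g/mol; 286 ÷ 143.21 ≈ 2, so the molecular formula is C16H30O4.

C16H30O4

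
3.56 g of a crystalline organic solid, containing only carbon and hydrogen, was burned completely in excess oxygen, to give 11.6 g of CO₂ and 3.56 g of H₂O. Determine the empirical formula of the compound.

C2H3

mol C = 11.6 g CO₂ ÷ 44.009 g/mol = 0.2636 mol
mol H = 2 × 3.56 g H₂O ÷ 18.015 g/mol = 0.3952 mol
Divide by the smallest (0.2636 mol): C 1.000, H 1.499
Multiplying each by 2 gives whole numbers: C 2.00, H 3.00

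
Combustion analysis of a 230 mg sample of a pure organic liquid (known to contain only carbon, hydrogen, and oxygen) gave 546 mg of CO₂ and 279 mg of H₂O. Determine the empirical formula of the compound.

mol C = 0.546 g CO₂ ÷ 44.009 g/mol = 0.01241 mol
mol H = 2 × 0.279 g H₂O ÷ 18.015 g/mol = 0.03097 mol
mass O = 0.230 − (0.1490 + 0.03122) = 0.04976 g → mol O = 0.04976 ÷ 15.999 = 0.003110 mol
Divide by the smallest (0.003110 mol): C 3.989, H 9.958, O 1.000

C4H10O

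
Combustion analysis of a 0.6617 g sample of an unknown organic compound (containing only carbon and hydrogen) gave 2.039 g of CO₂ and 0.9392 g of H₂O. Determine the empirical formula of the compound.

C4H9

mol C = 2.039 g CO₂ ÷ 44.009 g/mol = 0.046331 mol
mol H = 2 × 0.9392 g H₂O ÷ 18.015 g/mol = 0.10427 mol
Divide by the smallest (0.046331 mol): C 1.000, H 2.250
Multiplying each by 4 gives whole numbers: C 4.00, H 9.00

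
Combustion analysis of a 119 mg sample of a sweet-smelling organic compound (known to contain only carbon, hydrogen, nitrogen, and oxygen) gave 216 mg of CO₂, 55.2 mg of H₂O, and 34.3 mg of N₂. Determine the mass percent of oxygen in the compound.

mol C = 0.216 g CO₂ ÷ 44.009 g/mol = 0.004908 mol
mol H = 2 × 0.0552 g H₂O ÷ 18.015 g/mol = 0.006128 mol
mol N = 2 × 0.0343 g N₂ ÷ 28.014 g/mol = 0.002449 mol
mass O = 0.119 − (0.05895 + 0.006177 + 0.03430) = 0.01957 g → mol O = 0.01957 ÷ 15.999 = 0.001223 mol
mass % O = 0.01957 g ÷ 0.119 g × 100%

16.4%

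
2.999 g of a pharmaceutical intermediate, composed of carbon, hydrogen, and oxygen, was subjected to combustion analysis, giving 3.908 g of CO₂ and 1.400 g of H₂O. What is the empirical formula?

mol C = 3.908 g CO₂ ÷ 44.009 g/mol = 0.088800 mol
mol H = 2 × 1.400 g H₂O ÷ 18.015 g/mol = 0.15543 mol
mass O = 2.999 − (1.0666 + 0.15667) = 1.7758 g → mol O = 1.7758 ÷ 15.999 = 0.11099 mol
Divide by the smallest (0.088800 mol): C 1.000, H 1.750, O 1.250
Multiplying each by 4 gives whole numbers: C 4.00, H 7.00, O 5.00

C4H7O5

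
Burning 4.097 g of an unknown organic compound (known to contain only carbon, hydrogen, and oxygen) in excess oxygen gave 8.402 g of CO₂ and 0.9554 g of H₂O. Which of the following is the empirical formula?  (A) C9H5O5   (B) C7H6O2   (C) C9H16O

mol C = 8.402 g CO₂ ÷ 44.009 g/mol = 0.19092 mol
mol H = 2 × 0.9554 g H₂O ÷ 18.015 g/mol = 0.10607 mol
mass O = 4.097 − (2.2931 + 0.10692) = 1.6970 g → mol O = 1.6970 ÷ 15.999 = 0.10607 mol
Divide by the smallest (0.10607 mol): C 1.800, H 1.000, O 1.000
Multiplying each by 5 gives whole numbers: C 9.00, H 5.00, O 5.00

(A) C9H5O5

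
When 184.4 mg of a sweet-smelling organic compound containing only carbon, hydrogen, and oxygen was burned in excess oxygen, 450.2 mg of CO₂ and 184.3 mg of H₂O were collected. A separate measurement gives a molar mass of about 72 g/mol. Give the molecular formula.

C4H8O

mol C = 0.4502 g CO₂ ÷ 44.009 g/mol = 0.010230 mol
mol H = 2 × 0.1843 g H₂O ÷ 18.015 g/mol = 0.020461 mol
mass O = 0.1844 − (0.12287 + 0.020624) = 0.040906 g → mol O = 0.040906 ÷ 15.999 = 0.0025568 mol
Divide by the smallest (0.0025568 mol): C 4.001, H 8.002, O 1.000
Empirical formula: C4H8O
Empirical-formula mass = 72.11 g/mol; 72 ÷ 72.11 ≈ 1, so the molecular formula is C4H8O.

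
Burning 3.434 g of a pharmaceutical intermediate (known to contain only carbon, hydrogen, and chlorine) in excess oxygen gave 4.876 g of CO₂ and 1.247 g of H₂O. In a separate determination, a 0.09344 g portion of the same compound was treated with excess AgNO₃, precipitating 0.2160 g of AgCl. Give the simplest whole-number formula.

C4H5Cl2

mol C = 4.876 g CO₂ ÷ 44.009 g/mol = 0.11080 mol
mol H = 2 × 1.247 g H₂O ÷ 18.015 g/mol = 0.13844 mol
From the AgCl data: mol Cl per gram of compound = (0.2160 ÷ 143.318) ÷ 0.09344 = 0.016129 mol/g, so in the 3.434 g combustion sample mol Cl = 0.055389 mol
Divide by the smallest (0.055389 mol): C 2.000, H 2.499, Cl 1.000
Multiplying each by 2 gives whole numbers: C 4.00, H 5.00, Cl 2.00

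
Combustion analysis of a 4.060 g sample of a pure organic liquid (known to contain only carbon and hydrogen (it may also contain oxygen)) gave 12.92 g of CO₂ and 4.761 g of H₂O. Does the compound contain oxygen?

mol C = 12.92 g CO₂ ÷ 44.009 g/mol = 0.29358 mol
mol H = 2 × 4.761 g H₂O ÷ 18.015 g/mol = 0.52856 mol
C and H together account for 4.0589 g — essentially the entire 4.060 g sample — so the compound contains no oxygen.

no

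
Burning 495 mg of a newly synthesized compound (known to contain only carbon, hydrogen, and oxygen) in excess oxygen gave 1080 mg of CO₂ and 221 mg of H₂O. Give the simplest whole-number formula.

mol C = 1.08 g CO₂ ÷ 44.009 g/mol = 0.02454 mol
mol H = 2 × 0.221 g H₂O ÷ 18.015 g/mol = 0.02454 mol
mass O = 0.495 − (0.2948 + 0.02473) = 0.1755 g → mol O = 0.1755 ÷ 15.999 = 0.01097 mol
Divide by the smallest (0.01097 mol): C 2.237, H 2.237, O 1.000
Multiplying each by 4 gives whole numbers: C 8.95, H 8.95, O 4.00

C9H9O4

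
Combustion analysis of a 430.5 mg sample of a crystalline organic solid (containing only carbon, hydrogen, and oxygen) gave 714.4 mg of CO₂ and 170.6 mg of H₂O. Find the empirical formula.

mol C = 0.7144 g CO₂ ÷ 44.009 g/mol = 0.016233 mol
mol H = 2 × 0.1706 g H₂O ÷ 18.015 g/mol = 0.018940 mol
mass O = 0.4305 − (0.19498 + 0.019091) = 0.21643 g → mol O = 0.21643 ÷ 15.999 = 0.013528 mol
Divide by the smallest (0.013528 mol): C 1.200, H 1.400, O 1.000
Multiplying each by 5 gives whole numbers: C 6.00, H 7.00, O 5.00

C6H7O5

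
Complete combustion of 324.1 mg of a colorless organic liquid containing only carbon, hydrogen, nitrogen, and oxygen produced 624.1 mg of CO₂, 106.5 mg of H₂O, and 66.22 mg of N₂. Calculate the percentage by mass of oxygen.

23.34%

mol C = 0.6241 g CO₂ ÷ 44.009 g/mol = 0.014181 mol
mol H = 2 × 0.1065 g H₂O ÷ 18.015 g/mol = 0.011823 mol
mol N = 2 × 0.06622 g N₂ ÷ 28.014 g/mol = 0.0047276 mol
mass O = 0.3241 − (0.17033 + 0.011918 + 0.066220) = 0.075632 g → mol O = 0.075632 ÷ 15.999 = 0.0047273 mol
mass % O = 0.075632 g ÷ 0.3241 g × 100%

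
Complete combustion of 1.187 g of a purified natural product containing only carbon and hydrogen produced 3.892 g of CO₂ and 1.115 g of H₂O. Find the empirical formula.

C5H7

mol C = 3.892 g CO₂ ÷ 44.009 g/mol = 0.088436 mol
mol H = 2 × 1.115 g H₂O ÷ 18.015 g/mol = 0.12379 mol
Divide by the smallest (0.088436 mol): C 1.000, H 1.400
Multiplying each by 5 gives whole numbers: C 5.00, H 7.00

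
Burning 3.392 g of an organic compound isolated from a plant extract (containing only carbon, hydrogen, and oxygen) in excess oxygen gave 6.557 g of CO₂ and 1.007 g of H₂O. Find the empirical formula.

mol C = 6.557 g CO₂ ÷ 44.009 g/mol = 0.14899 mol
mol H = 2 × 1.007 g H₂O ÷ 18.015 g/mol = 0.11180 mol
mass O = 3.392 − (1.7895 + 0.11269) = 1.4898 g → mol O = 1.4898 ÷ 15.999 = 0.093116 mol
Divide by the smallest (0.093116 mol): C 1.600, H 1.201, O 1.000
Multiplying each by 5 gives whole numbers: C 8.00, H 6.00, O 5.00

C8H6O5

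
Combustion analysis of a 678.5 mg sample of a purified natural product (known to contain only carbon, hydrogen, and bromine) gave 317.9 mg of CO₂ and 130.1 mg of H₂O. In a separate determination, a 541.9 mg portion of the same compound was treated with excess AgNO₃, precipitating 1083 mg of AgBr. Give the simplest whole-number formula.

CH2Br

mol C = 0.3179 g CO₂ ÷ 44.009 g/mol = 0.0072235 mol
mol H = 2 × 0.1301 g H₂O ÷ 18.015 g/mol = 0.014444 mol
From the AgBr data: mol Br per gram of compound = (1.083 ÷ 187.772) ÷ 0.5419 = 0.010643 mol/g, so in the 0.6785 g combustion sample mol Br = 0.0072215 mol
Divide by the smallest (0.0072215 mol): C 1.000, H 2.000, Br 1.000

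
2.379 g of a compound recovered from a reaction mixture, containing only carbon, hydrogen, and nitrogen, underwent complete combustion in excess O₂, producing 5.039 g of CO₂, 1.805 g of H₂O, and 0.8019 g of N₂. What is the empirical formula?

mol C = 5.039 g CO₂ ÷ 44.009 g/mol = 0.11450 mol
mol H = 2 × 1.805 g H₂O ÷ 18.015 g/mol = 0.20039 mol
mol N = 2 × 0.8019 g N₂ ÷ 28.014 g/mol = 0.057250 mol
Divide by the smallest (0.057250 mol): C 2.000, H 3.500, N 1.000
Multiplying each by 2 gives whole numbers: C 4.00, H 7.00, N 2.00

C4H7N2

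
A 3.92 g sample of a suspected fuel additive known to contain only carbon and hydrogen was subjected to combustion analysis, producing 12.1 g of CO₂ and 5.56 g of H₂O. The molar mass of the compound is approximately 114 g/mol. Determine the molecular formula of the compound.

mol C = 12.1 g CO₂ ÷ 44.009 g/mol = 0.2749 mol
mol H = 2 × 5.56 g H₂O ÷ 18.015 g/mol = 0.6173 mol
Divide by the smallest (0.2749 mol): C 1.000, H 2.245
Multiplying each by 4 gives whole numbers: C 4.00, H 8.98
Empirical formula: C4H9
Empirical-formula mass = 57.12 g/mol; 114 ÷ 57.12 ≈ 2, so the molecular formula is C8H18.

C8H18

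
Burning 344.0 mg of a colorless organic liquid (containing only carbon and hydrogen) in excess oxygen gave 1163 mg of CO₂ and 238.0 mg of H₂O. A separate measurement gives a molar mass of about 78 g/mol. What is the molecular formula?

mol C = 1.163 g CO₂ ÷ 44.009 g/mol = 0.026426 mol
mol H = 2 × 0.2380 g H₂O ÷ 18.015 g/mol = 0.026422 mol
Divide by the smallest (0.026422 mol): C 1.000, H 1.000
Empirical formula: CH
Empirical-formula mass = 13.02 g/mol; 78 ÷ 13.02 ≈ 6, so the molecular formula is C6H6.

C6H6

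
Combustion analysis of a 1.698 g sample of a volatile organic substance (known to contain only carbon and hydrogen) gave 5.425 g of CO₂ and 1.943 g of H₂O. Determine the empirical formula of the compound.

C4H7

mol C = 5.425 g CO₂ ÷ 44.009 g/mol = 0.12327 mol
mol H = 2 × 1.943 g H₂O ÷ 18.015 g/mol = 0.21571 mol
Divide by the smallest (0.12327 mol): C 1.000, H 1.750
Multiplying each by 4 gives whole numbers: C 4.00, H 7.00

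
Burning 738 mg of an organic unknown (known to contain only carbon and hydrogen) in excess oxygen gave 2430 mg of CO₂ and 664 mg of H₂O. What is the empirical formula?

mol C = 2.43 g CO₂ ÷ 44.009 g/mol = 0.05522 mol
mol H = 2 × 0.664 g H₂O ÷ 18.015 g/mol = 0.07372 mol
Divide by the smallest (0.05522 mol): C 1.000, H 1.335
Multiplying each by 3 gives whole numbers: C 3.00, H 4.01

C3H4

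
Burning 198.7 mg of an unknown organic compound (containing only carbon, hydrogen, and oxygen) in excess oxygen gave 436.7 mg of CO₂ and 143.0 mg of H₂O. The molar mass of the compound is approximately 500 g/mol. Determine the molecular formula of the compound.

C25H40O10

mol C = 0.4367 g CO₂ ÷ 44.009 g/mol = 0.0099230 mol
mol H = 2 × 0.1430 g H₂O ÷ 18.015 g/mol = 0.015876 mol
mass O = 0.1987 − (0.11918 + 0.016003) = 0.063513 g → mol O = 0.063513 ÷ 15.999 = 0.0039698 mol
Divide by the smallest (0.0039698 mol): C 2.500, H 3.999, O 1.000
Multiplying each by 2 gives whole numbers: C 5.00, H 8.00, O 2.00
Empirical formula: C5H8O2
Empirical-formula mass = 100.12 g/mol; 500 ÷ 100.12 ≈ 5, so the molecular formula is C25H40O10.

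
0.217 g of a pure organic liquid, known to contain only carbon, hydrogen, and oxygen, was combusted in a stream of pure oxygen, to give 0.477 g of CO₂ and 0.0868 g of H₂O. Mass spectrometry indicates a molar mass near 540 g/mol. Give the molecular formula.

mol C = 0.477 g CO₂ ÷ 44.009 g/mol = 0.01084 mol
mol H = 2 × 0.0868 g H₂O ÷ 18.015 g/mol = 0.009636 mol
mass O = 0.217 − (0.1302 + 0.009714) = 0.07710 g → mol O = 0.07710 ÷ 15.999 = 0.004819 mol
Divide by the smallest (0.004819 mol): C 2.249, H 2.000, O 1.000
Multiplying each by 4 gives whole numbers: C 9.00, H 8.00, O 4.00
Empirical formula: C9H8O4
Empirical-formula mass = 180.16 g/mol; 540 ÷ 180.16 ≈ 3, so the molecular formula is C27H24O12.

C27H24O12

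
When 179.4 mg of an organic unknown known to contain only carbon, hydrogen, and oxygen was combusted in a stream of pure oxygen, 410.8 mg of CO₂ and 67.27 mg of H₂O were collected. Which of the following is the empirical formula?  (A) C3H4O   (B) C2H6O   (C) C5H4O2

(C) C5H4O2

mol C = 0.4108 g CO₂ ÷ 44.009 g/mol = 0.0093345 mol
mol H = 2 × 0.06727 g H₂O ÷ 18.015 g/mol = 0.0074682 mol
mass O = 0.1794 − (0.11212 + 0.0075280) = 0.059756 g → mol O = 0.059756 ÷ 15.999 = 0.0037350 mol
Divide by the smallest (0.0037350 mol): C 2.499, H 2.000, O 1.000
Multiplying each by 2 gives whole numbers: C 5.00, H 4.00, O 2.00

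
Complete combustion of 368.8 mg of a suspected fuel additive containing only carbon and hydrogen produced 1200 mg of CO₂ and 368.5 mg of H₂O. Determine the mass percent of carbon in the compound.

mol C = 1.200 g CO₂ ÷ 44.009 g/mol = 0.027267 mol
mol H = 2 × 0.3685 g H₂O ÷ 18.015 g/mol = 0.040910 mol
mass % C = 0.32751 g ÷ 0.3688 g × 100%

88.80%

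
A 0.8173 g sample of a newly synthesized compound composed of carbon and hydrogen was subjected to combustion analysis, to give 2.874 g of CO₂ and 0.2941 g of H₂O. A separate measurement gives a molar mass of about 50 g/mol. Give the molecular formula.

C4H2

mol C = 2.874 g CO₂ ÷ 44.009 g/mol = 0.065305 mol
mol H = 2 × 0.2941 g H₂O ÷ 18.015 g/mol = 0.032651 mol
Divide by the smallest (0.032651 mol): C 2.000, H 1.000
Empirical formula: C2H
Empirical-formula mass = 25.03 g/mol; 50 ÷ 25.03 ≈ 2, so the molecular formula is C4H2.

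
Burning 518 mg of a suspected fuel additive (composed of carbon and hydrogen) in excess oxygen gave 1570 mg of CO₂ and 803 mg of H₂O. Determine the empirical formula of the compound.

mol C = 1.57 g CO₂ ÷ 44.009 g/mol = 0.03567 mol
mol H = 2 × 0.803 g H₂O ÷ 18.015 g/mol = 0.08915 mol
Divide by the smallest (0.03567 mol): C 1.000, H 2.499
Multiplying each by 2 gives whole numbers: C 2.00, H 5.00

C2H5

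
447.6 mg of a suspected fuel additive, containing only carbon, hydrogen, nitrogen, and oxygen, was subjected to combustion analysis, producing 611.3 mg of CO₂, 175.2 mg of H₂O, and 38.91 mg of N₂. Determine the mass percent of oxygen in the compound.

49.65%

mol C = 0.6113 g CO₂ ÷ 44.009 g/mol = 0.013890 mol
mol H = 2 × 0.1752 g H₂O ÷ 18.015 g/mol = 0.019450 mol
mol N = 2 × 0.03891 g N₂ ÷ 28.014 g/mol = 0.0027779 mol
mass O = 0.4476 − (0.16684 + 0.019606 + 0.038910) = 0.22225 g → mol O = 0.22225 ÷ 15.999 = 0.013891 mol
mass % O = 0.22225 g ÷ 0.4476 g × 100%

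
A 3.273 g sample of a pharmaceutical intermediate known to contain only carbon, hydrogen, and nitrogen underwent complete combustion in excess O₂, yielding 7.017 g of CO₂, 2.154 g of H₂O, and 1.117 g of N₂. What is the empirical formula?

C2H3N

mol C = 7.017 g CO₂ ÷ 44.009 g/mol = 0.15944 mol
mol H = 2 × 2.154 g H₂O ÷ 18.015 g/mol = 0.23913 mol
mol N = 2 × 1.117 g N₂ ÷ 28.014 g/mol = 0.079746 mol
Divide by the smallest (0.079746 mol): C 1.999, H 2.999, N 1.000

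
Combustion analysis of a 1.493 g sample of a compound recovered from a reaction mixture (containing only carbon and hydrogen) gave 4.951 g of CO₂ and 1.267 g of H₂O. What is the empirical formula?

mol C = 4.951 g CO₂ ÷ 44.009 g/mol = 0.11250 mol
mol H = 2 × 1.267 g H₂O ÷ 18.015 g/mol = 0.14066 mol
Divide by the smallest (0.11250 mol): C 1.000, H 1.250
Multiplying each by 4 gives whole numbers: C 4.00, H 5.00

C4H5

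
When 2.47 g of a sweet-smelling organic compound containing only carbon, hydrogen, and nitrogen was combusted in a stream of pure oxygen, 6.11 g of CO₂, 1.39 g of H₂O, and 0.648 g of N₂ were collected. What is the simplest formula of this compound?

C9H10N3

mol C = 6.11 g CO₂ ÷ 44.009 g/mol = 0.1388 mol
mol H = 2 × 1.39 g H₂O ÷ 18.015 g/mol = 0.1543 mol
mol N = 2 × 0.648 g N₂ ÷ 28.014 g/mol = 0.04626 mol
Divide by the smallest (0.04626 mol): C 3.001, H 3.336, N 1.000
Multiplying each by 3 gives whole numbers: C 9.00, H 10.01, N 3.00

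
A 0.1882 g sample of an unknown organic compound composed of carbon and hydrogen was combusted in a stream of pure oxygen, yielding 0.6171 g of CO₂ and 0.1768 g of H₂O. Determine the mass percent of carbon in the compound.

mol C = 0.6171 g CO₂ ÷ 44.009 g/mol = 0.014022 mol
mol H = 2 × 0.1768 g H₂O ÷ 18.015 g/mol = 0.019628 mol
mass % C = 0.16842 g ÷ 0.1882 g × 100%

89.49%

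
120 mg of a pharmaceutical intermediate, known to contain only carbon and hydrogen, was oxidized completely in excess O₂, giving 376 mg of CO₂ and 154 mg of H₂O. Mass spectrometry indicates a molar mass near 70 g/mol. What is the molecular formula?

mol C = 0.376 g CO₂ ÷ 44.009 g/mol = 0.008544 mol
mol H = 2 × 0.154 g H₂O ÷ 18.015 g/mol = 0.01710 mol
Divide by the smallest (0.008544 mol): C 1.000, H 2.001
Empirical formula: CH2
Empirical-formula mass = 14.03 g/mol; 70 ÷ 14.03 ≈ 5, so the molecular formula is C5H10.

C5H10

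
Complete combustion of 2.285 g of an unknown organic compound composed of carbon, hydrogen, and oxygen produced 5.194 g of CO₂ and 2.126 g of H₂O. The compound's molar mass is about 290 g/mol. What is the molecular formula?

mol C = 5.194 g CO₂ ÷ 44.009 g/mol = 0.11802 mol
mol H = 2 × 2.126 g H₂O ÷ 18.015 g/mol = 0.23603 mol
mass O = 2.285 − (1.4176 + 0.23791) = 0.62953 g → mol O = 0.62953 ÷ 15.999 = 0.039348 mol
Divide by the smallest (0.039348 mol): C 2.999, H 5.998, O 1.000
Empirical formula: C3H6O
Empirical-formula mass = 58.08 g/mol; 290 ÷ 58.08 ≈ 5, so the molecular formula is C15H30O5.

C15H30O5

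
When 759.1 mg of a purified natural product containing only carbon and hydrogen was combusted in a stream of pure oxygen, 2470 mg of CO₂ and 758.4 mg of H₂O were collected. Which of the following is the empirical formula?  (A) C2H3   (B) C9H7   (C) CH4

(A) C2H3

mol C = 2.470 g CO₂ ÷ 44.009 g/mol = 0.056125 mol
mol H = 2 × 0.7584 g H₂O ÷ 18.015 g/mol = 0.084197 mol
Divide by the smallest (0.056125 mol): C 1.000, H 1.500
Multiplying each by 2 gives whole numbers: C 2.00, H 3.00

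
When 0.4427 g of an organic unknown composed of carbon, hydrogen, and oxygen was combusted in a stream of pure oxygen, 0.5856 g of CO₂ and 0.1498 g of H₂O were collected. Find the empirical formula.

C4H5O5

mol C = 0.5856 g CO₂ ÷ 44.009 g/mol = 0.013306 mol
mol H = 2 × 0.1498 g H₂O ÷ 18.015 g/mol = 0.016631 mol
mass O = 0.4427 − (0.15982 + 0.016764) = 0.26611 g → mol O = 0.26611 ÷ 15.999 = 0.016633 mol
Divide by the smallest (0.013306 mol): C 1.000, H 1.250, O 1.250
Multiplying each by 4 gives whole numbers: C 4.00, H 5.00, O 5.00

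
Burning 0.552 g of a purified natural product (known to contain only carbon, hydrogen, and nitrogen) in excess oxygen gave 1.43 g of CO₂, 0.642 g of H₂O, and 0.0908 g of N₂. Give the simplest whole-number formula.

C5H11N

mol C = 1.43 g CO₂ ÷ 44.009 g/mol = 0.03249 mol
mol H = 2 × 0.642 g H₂O ÷ 18.015 g/mol = 0.07127 mol
mol N = 2 × 0.0908 g N₂ ÷ 28.014 g/mol = 0.006482 mol
Divide by the smallest (0.006482 mol): C 5.012, H 10.995, N 1.000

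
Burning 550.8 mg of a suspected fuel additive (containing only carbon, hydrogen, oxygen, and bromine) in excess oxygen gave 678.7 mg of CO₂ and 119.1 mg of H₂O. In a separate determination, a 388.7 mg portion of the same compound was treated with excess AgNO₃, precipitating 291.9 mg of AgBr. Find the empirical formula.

mol C = 0.6787 g CO₂ ÷ 44.009 g/mol = 0.015422 mol
mol H = 2 × 0.1191 g H₂O ÷ 18.015 g/mol = 0.013222 mol
From the AgBr data: mol Br per gram of compound = (0.2919 ÷ 187.772) ÷ 0.3887 = 0.0039993 mol/g, so in the 0.5508 g combustion sample mol Br = 0.0022028 mol
mass O = 0.5508 − (0.18523 + 0.013328 + 0.17602) = 0.17622 g → mol O = 0.17622 ÷ 15.999 = 0.011015 mol
Divide by the smallest (0.0022028 mol): C 7.001, H 6.002, Br 1.000, O 5.000

C7H6BrO5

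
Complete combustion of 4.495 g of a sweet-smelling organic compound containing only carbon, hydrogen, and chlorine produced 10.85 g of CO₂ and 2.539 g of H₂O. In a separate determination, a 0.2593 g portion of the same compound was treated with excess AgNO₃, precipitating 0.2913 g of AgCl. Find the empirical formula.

C7H8Cl

mol C = 10.85 g CO₂ ÷ 44.009 g/mol = 0.24654 mol
mol H = 2 × 2.539 g H₂O ÷ 18.015 g/mol = 0.28188 mol
From the AgCl data: mol Cl per gram of compound = (0.2913 ÷ 143.318) ÷ 0.2593 = 0.0078386 mol/g, so in the 4.495 g combustion sample mol Cl = 0.035234 mol
Divide by the smallest (0.035234 mol): C 6.997, H 8.000, Cl 1.000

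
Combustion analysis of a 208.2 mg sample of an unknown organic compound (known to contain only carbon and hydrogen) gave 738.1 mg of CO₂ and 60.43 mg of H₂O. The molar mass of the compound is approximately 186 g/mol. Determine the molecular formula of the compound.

C15H6

mol C = 0.7381 g CO₂ ÷ 44.009 g/mol = 0.016772 mol
mol H = 2 × 0.06043 g H₂O ÷ 18.015 g/mol = 0.0067089 mol
Divide by the smallest (0.0067089 mol): C 2.500, H 1.000
Multiplying each by 2 gives whole numbers: C 5.00, H 2.00
Empirical formula: C5H2
Empirical-formula mass = 62.07 g/mol; 186 ÷ 62.07 ≈ 3, so the molecular formula is C15H6.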